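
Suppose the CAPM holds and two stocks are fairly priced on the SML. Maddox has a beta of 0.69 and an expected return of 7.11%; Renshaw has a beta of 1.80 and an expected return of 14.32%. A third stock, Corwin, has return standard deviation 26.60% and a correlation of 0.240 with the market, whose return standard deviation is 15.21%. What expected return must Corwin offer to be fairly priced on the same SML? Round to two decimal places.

5.35%

MRP = (14.32% − 7.11%) / (1.80 − 0.69) = 6.4955%
R_f = 7.11% − 0.69 × 6.4955% = 2.6281%
β_Corwin = ρ·σ_i/σ_m = 0.240 × 26.60 / 15.21 = 0.4197
E(R_Corwin) = R_f + β × MRP = 2.6281% + 0.4197 × 6.4955% = 5.35%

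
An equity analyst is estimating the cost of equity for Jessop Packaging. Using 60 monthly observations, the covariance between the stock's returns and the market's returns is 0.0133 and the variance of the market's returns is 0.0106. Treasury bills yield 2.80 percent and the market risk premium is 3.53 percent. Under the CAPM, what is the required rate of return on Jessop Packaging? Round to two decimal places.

β = Cov(R_i, R_m) / Var(R_m) = 0.0133 / 0.0106 = 1.2547
E(R) = R_f + β × MRP = 2.80% + 1.2547 × 3.53% = 7.23%

7.23%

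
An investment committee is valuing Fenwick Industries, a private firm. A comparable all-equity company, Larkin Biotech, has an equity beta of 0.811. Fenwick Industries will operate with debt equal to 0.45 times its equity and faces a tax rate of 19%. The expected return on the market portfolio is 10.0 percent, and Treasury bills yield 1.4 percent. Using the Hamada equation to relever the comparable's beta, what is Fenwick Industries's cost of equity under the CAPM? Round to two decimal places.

β_L = β_U × [1 + (1 − t)(D/E)] = 0.811 × [1 + (1 − 0.19) × 0.45]
    = 0.811 × [1 + 0.81 × 0.45] = 0.811 × 1.3645 = 1.1066
MRP = 10.0% − 1.4% = 8.60%
E(R) = R_f + β_L × MRP = 1.4% + 1.1066 × 8.6% = 10.92%

10.92%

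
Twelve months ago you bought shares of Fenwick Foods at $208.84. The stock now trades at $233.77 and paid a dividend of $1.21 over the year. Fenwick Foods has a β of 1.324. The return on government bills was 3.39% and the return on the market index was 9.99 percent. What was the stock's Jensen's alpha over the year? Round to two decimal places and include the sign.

+0.39%

Realised HPR = (P1 + D1 − P0) / P0 = (233.77 + 1.21 − 208.84) / 208.84 = 26.14 / 208.84 = 12.5168%
MRP = 9.99% − 3.39% = 6.60%
CAPM required = R_f + β·MRP = 3.39% + 1.324 × 6.60% = 12.12840%
α = realised − required = 12.5168% − 12.12840% = +0.39%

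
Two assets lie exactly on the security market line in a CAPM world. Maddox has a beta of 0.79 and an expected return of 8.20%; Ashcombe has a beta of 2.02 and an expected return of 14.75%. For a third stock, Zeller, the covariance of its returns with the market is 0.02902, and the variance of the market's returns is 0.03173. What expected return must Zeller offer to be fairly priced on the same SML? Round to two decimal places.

MRP = (14.75% − 8.20%) / (2.02 − 0.79) = 5.3252%
R_f = 8.20% − 0.79 × 5.3252% = 3.9931%
β_Zeller = Cov / Var(R_m) = 0.02902 / 0.03173 = 0.9146
E(R_Zeller) = R_f + β × MRP = 3.9931% + 0.9146 × 5.3252% = 8.86%

8.86%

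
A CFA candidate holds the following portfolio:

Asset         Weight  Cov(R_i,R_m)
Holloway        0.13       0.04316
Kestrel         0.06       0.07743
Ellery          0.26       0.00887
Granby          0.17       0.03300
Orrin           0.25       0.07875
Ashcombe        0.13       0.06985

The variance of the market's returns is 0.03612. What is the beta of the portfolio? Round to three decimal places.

1.300

β_Holloway = 0.04316 / 0.03612 = 1.1949
β_Kestrel = 0.07743 / 0.03612 = 2.1437
β_Ellery = 0.00887 / 0.03612 = 0.2456
β_Granby = 0.03300 / 0.03612 = 0.9136
β_Orrin = 0.07875 / 0.03612 = 2.1802
β_Ashcombe = 0.06985 / 0.03612 = 1.9338
β_P = Σ w_i β_i = 0.13×1.1949 + 0.06×2.1437 + 0.26×0.2456 + 0.17×0.9136 + 0.25×2.1802 + 0.13×1.9338 = 1.2996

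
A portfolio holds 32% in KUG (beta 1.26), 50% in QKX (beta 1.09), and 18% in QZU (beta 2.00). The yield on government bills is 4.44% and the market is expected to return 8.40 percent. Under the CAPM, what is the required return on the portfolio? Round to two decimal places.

9.62%

β_P = Σ w_i β_i = 0.32×1.26 + 0.50×1.09 + 0.18×2.00 = 1.3082
MRP = 8.40% − 4.44% = 3.96%
E(R_P) = R_f + β_P × MRP = 4.44% + 1.3082 × 3.96% = 9.62%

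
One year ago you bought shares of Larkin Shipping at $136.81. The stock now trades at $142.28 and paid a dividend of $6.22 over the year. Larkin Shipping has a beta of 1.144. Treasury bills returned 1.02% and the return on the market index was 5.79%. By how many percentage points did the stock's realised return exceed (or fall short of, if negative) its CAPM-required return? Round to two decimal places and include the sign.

+2.07%

Realised HPR = (P1 + D1 − P0) / P0 = (142.28 + 6.22 − 136.81) / 136.81 = 11.69 / 136.81 = 8.5447%
MRP = 5.79% − 1.02% = 4.77%
CAPM required = R_f + β·MRP = 1.02% + 1.144 × 4.77% = 6.47688%
α = realised − required = 8.5447% − 6.47688% = +2.07%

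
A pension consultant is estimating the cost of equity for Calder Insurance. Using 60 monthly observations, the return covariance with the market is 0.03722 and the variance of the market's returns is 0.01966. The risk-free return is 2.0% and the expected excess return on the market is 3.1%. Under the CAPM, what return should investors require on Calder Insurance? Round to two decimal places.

β = Cov(R_i, R_m) / Var(R_m) = 0.03722 / 0.01966 = 1.8932
E(R) = R_f + β × MRP = 2.0% + 1.8932 × 3.1% = 7.87%

7.87%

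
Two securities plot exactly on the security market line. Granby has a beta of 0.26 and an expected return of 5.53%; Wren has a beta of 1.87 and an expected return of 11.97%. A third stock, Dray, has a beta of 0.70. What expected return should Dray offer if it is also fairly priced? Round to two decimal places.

MRP (SML slope) = (11.97% − 5.53%) / (1.87 − 0.26) = 6.44% / 1.61 = 4.0000%
R_f (intercept) = 5.53% − 0.26 × 4.0000% = 4.4900%
E(R_Dray) = R_f + β × MRP = 4.4900% + 0.70 × 4.0000% = 7.29%

7.29%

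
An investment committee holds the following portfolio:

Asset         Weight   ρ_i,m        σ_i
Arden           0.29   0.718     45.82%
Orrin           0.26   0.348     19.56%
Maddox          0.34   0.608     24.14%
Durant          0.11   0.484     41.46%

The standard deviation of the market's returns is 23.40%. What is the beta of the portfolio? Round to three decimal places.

0.791

β_Arden = 0.718 × 45.82% / 23.40% = 1.4059
β_Orrin = 0.348 × 19.56% / 23.40% = 0.2909
β_Maddox = 0.608 × 24.14% / 23.40% = 0.6272
β_Durant = 0.484 × 41.46% / 23.40% = 0.8575
β_P = Σ w_i β_i = 0.29×1.4059 + 0.26×0.2909 + 0.34×0.6272 + 0.11×0.8575 = 0.7909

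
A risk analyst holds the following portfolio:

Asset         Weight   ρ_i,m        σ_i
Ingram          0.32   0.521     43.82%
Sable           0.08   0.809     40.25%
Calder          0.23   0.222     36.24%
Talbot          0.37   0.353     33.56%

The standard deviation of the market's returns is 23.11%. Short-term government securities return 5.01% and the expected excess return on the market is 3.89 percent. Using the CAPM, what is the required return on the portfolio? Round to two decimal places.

7.73%

β_Ingram = 0.521 × 43.82% / 23.11% = 0.9879
β_Sable = 0.809 × 40.25% / 23.11% = 1.4090
β_Calder = 0.222 × 36.24% / 23.11% = 0.3481
β_Talbot = 0.353 × 33.56% / 23.11% = 0.5126
β_P = Σ w_i β_i = 0.32×0.9879 + 0.08×1.4090 + 0.23×0.3481 + 0.37×0.5126 = 0.6986
E(R_P) = R_f + β_P × MRP = 5.01% + 0.6986 × 3.89% = 7.73%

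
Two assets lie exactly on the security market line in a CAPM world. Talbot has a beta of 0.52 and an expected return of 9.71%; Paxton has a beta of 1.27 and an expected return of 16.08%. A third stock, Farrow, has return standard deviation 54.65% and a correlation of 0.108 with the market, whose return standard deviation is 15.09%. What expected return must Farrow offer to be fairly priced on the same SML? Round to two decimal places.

8.62%

MRP = (16.08% − 9.71%) / (1.27 − 0.52) = 8.4933%
R_f = 9.71% − 0.52 × 8.4933% = 5.2935%
β_Farrow = ρ·σ_i/σ_m = 0.108 × 54.65 / 15.09 = 0.3911
E(R_Farrow) = R_f + β × MRP = 5.2935% + 0.3911 × 8.4933% = 8.62%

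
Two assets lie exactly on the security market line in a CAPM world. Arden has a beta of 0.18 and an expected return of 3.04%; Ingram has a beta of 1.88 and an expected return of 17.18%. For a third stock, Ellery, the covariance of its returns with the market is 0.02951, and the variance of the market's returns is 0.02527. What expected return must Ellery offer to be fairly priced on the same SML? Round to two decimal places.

MRP = (17.18% − 3.04%) / (1.88 − 0.18) = 8.3176%
R_f = 3.04% − 0.18 × 8.3176% = 1.5428%
β_Ellery = Cov / Var(R_m) = 0.02951 / 0.02527 = 1.1678
E(R_Ellery) = R_f + β × MRP = 1.5428% + 1.1678 × 8.3176% = 11.26%

11.26%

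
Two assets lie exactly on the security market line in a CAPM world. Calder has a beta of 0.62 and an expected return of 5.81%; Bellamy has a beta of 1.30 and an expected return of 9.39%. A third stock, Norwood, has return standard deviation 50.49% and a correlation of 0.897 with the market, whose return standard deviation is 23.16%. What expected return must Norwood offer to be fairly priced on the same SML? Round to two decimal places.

12.84%

MRP = (9.39% − 5.81%) / (1.30 − 0.62) = 5.2647%
R_f = 5.81% − 0.62 × 5.2647% = 2.5459%
β_Norwood = ρ·σ_i/σ_m = 0.897 × 50.49 / 23.16 = 1.9555
E(R_Norwood) = R_f + β × MRP = 2.5459% + 1.9555 × 5.2647% = 12.84%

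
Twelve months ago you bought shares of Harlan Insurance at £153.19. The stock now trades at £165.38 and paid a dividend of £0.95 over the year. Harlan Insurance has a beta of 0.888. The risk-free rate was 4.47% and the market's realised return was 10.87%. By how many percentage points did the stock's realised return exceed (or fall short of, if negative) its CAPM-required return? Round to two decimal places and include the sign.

Realised HPR = (P1 + D1 − P0) / P0 = (165.38 + 0.95 − 153.19) / 153.19 = 13.14 / 153.19 = 8.5776%
MRP = 10.87% − 4.47% = 6.40%
CAPM required = R_f + β·MRP = 4.47% + 0.888 × 6.40% = 10.15320%
α = realised − required = 8.5776% − 10.15320% = -1.58%

-1.58%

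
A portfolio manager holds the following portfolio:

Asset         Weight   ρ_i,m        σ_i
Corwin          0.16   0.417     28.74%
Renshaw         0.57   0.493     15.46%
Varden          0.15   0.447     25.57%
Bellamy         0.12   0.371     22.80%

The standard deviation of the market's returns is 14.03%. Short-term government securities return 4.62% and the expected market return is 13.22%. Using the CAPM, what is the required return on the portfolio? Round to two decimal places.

10.13%

β_Corwin = 0.417 × 28.74% / 14.03% = 0.8542
β_Renshaw = 0.493 × 15.46% / 14.03% = 0.5432
β_Varden = 0.447 × 25.57% / 14.03% = 0.8147
β_Bellamy = 0.371 × 22.80% / 14.03% = 0.6029
β_P = Σ w_i β_i = 0.16×0.8542 + 0.57×0.5432 + 0.15×0.8147 + 0.12×0.6029 = 0.6408
MRP = 13.22% − 4.62% = 8.60%
E(R_P) = R_f + β_P × MRP = 4.62% + 0.6408 × 8.60% = 10.13%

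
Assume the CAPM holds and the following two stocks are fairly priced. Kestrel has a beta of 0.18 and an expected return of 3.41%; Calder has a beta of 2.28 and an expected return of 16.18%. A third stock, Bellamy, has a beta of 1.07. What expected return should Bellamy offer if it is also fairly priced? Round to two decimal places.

MRP (SML slope) = (16.18% − 3.41%) / (2.28 − 0.18) = 12.77% / 2.10 = 6.0810%
R_f (intercept) = 3.41% − 0.18 × 6.0810% = 2.3154%
E(R_Bellamy) = R_f + β × MRP = 2.3154% + 1.07 × 6.0810% = 8.82%

8.82%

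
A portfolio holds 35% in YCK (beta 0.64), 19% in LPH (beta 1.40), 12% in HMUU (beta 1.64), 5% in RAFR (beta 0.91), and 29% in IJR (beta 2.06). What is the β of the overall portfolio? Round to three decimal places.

1.330

β_P = Σ w_i β_i = 0.35×0.64 + 0.19×1.40 + 0.12×1.64 + 0.05×0.91 + 0.29×2.06 = 1.3297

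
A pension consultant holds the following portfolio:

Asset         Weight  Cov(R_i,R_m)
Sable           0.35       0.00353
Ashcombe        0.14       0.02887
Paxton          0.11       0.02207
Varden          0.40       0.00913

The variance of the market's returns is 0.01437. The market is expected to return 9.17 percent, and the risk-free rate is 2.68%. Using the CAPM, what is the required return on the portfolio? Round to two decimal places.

β_Sable = 0.00353 / 0.01437 = 0.2457
β_Ashcombe = 0.02887 / 0.01437 = 2.0090
β_Paxton = 0.02207 / 0.01437 = 1.5358
β_Varden = 0.00913 / 0.01437 = 0.6354
β_P = Σ w_i β_i = 0.35×0.2457 + 0.14×2.0090 + 0.11×1.5358 + 0.40×0.6354 = 0.7904
MRP = 9.17% − 2.68% = 6.49%
E(R_P) = R_f + β_P × MRP = 2.68% + 0.7904 × 6.49% = 7.81%

7.81%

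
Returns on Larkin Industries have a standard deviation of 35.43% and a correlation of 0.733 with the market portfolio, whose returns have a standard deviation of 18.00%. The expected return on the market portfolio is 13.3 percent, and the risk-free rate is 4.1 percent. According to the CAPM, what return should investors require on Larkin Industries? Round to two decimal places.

17.37%

β = ρ × σ_i / σ_m = 0.733 × 35.43% / 18.00% = 1.4428
MRP = 13.3% − 4.1% = 9.20%
E(R) = 4.1% + 1.4428 × 9.2% = 17.37%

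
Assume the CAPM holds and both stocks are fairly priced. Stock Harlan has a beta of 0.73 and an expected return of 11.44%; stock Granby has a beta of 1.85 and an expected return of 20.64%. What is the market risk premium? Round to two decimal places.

Both satisfy E(R) = R_f + β·MRP, so the slope of the SML is
MRP = (20.64% − 11.44%) / (1.85 − 0.73) = 9.20% / 1.12 = 8.2143%

8.21%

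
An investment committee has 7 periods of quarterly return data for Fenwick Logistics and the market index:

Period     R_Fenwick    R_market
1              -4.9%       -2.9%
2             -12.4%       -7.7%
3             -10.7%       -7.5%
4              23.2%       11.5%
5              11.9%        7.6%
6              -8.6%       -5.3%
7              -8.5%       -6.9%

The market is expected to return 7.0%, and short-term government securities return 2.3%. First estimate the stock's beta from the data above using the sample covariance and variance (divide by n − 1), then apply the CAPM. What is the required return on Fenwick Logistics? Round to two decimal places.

10.33%

Mean R_i = (-4.9 − 12.4 − 10.7 + 23.2 + 11.9 − 8.6 − 8.5) / 7 = -1.4286%
Mean R_m = (-2.9 − 7.7 − 7.5 + 11.5 + 7.6 − 5.3 − 6.9) / 7 = -1.6000%
Σ(R_i − R̄_i)(R_m − R̄_m) = 635.4100  ⇒  Cov = 635.4100 / 6 = 105.9017
Σ(R_m − R̄_m)² = 371.7400  ⇒  Var(R_m) = 371.7400 / 6 = 61.9567
β = Cov / Var(R_m) = 105.9017 / 61.9567 = 1.7093
MRP = 7.0% − 2.3% = 4.70%
E(R) = R_f + β × MRP = 2.3% + 1.7093 × 4.7% = 10.33%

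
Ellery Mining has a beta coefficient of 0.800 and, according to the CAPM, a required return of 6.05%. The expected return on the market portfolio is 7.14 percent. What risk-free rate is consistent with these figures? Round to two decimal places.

1.69%

E(R) = R_f + β(E(R_m) − R_f) = R_f(1 − β) + β·E(R_m)
6.05% = R_f × (1 − 0.800) + 0.800 × 7.14%
6.05% = R_f × 0.200 + 5.71200%
R_f = (6.05% − 5.71200%) / 0.200 = 1.69%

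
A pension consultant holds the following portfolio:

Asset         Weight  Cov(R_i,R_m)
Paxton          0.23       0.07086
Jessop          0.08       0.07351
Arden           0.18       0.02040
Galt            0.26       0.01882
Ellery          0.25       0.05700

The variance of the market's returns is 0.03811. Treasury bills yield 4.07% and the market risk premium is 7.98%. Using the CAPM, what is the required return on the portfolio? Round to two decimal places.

β_Paxton = 0.07086 / 0.03811 = 1.8594
β_Jessop = 0.07351 / 0.03811 = 1.9289
β_Arden = 0.02040 / 0.03811 = 0.5353
β_Galt = 0.01882 / 0.03811 = 0.4938
β_Ellery = 0.05700 / 0.03811 = 1.4957
β_P = Σ w_i β_i = 0.23×1.8594 + 0.08×1.9289 + 0.18×0.5353 + 0.26×0.4938 + 0.25×1.4957 = 1.1806
E(R_P) = R_f + β_P × MRP = 4.07% + 1.1806 × 7.98% = 13.49%

13.49%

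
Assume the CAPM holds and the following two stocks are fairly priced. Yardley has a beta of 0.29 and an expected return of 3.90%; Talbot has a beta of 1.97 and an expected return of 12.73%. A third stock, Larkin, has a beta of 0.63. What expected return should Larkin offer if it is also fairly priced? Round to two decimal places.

MRP (SML slope) = (12.73% − 3.90%) / (1.97 − 0.29) = 8.83% / 1.68 = 5.2560%
R_f (intercept) = 3.90% − 0.29 × 5.2560% = 2.3758%
E(R_Larkin) = R_f + β × MRP = 2.3758% + 0.63 × 5.2560% = 5.69%

5.69%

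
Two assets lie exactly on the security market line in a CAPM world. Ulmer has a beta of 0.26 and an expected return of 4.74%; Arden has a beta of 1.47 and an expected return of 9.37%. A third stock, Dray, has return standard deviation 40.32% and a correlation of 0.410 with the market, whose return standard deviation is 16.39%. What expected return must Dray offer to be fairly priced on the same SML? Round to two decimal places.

MRP = (9.37% − 4.74%) / (1.47 − 0.26) = 3.8264%
R_f = 4.74% − 0.26 × 3.8264% = 3.7451%
β_Dray = ρ·σ_i/σ_m = 0.410 × 40.32 / 16.39 = 1.0086
E(R_Dray) = R_f + β × MRP = 3.7451% + 1.0086 × 3.8264% = 7.60%

7.60%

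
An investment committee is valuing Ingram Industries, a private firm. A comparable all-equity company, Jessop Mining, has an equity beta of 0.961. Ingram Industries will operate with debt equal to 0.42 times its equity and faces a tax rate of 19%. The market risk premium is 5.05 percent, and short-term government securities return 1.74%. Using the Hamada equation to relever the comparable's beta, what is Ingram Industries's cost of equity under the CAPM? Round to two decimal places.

β_L = β_U × [1 + (1 − t)(D/E)] = 0.961 × [1 + (1 − 0.19) × 0.42]
    = 0.961 × [1 + 0.81 × 0.42] = 0.961 × 1.3402 = 1.2879
E(R) = R_f + β_L × MRP = 1.74% + 1.2879 × 5.05% = 8.24%

8.24%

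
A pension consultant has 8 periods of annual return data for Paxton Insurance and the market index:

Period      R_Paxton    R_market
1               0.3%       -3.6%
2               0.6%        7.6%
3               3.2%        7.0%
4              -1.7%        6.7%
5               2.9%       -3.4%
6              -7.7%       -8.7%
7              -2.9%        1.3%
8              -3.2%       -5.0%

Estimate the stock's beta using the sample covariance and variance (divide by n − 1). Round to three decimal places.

0.309

Mean R_i = (0.3 + 0.6 + 3.2 − 1.7 + 2.9 − 7.7 − 2.9 − 3.2) / 8 = -1.0625%
Mean R_m = (-3.6 + 7.6 + 7.0 + 6.7 − 3.4 − 8.7 + 1.3 − 5.0) / 8 = 0.2375%
Σ(R_i − R̄_i)(R_m − R̄_m) = 85.8688  ⇒  Cov = 85.8688 / 7 = 12.2670
Σ(R_m − R̄_m)² = 278.0988  ⇒  Var(R_m) = 278.0988 / 7 = 39.7284
β = Cov / Var(R_m) = 12.2670 / 39.7284 = 0.3088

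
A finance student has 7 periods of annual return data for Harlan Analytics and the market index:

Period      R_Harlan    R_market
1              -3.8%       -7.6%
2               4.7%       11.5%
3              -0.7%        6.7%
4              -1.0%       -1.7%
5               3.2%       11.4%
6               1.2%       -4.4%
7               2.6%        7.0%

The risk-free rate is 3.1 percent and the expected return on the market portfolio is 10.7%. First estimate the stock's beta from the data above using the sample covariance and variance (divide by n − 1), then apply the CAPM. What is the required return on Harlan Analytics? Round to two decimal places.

5.39%

Mean R_i = (-3.8 + 4.7 − 0.7 − 1.0 + 3.2 + 1.2 + 2.6) / 7 = 0.8857%
Mean R_m = (-7.6 + 11.5 + 6.7 − 1.7 + 11.4 − 4.4 + 7.0) / 7 = 3.2714%
Σ(R_i − R̄_i)(R_m − R̄_m) = 109.0571  ⇒  Cov = 109.0571 / 6 = 18.1762
Σ(R_m − R̄_m)² = 361.1943  ⇒  Var(R_m) = 361.1943 / 6 = 60.1991
β = Cov / Var(R_m) = 18.1762 / 60.1991 = 0.3019
MRP = 10.7% − 3.1% = 7.60%
E(R) = R_f + β × MRP = 3.1% + 0.3019 × 7.6% = 5.39%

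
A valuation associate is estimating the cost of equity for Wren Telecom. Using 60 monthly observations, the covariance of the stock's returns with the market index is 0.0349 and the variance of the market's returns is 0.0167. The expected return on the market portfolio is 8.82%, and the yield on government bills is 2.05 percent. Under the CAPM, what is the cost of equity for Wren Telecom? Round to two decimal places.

β = Cov(R_i, R_m) / Var(R_m) = 0.0349 / 0.0167 = 2.0898
MRP = 8.82% − 2.05% = 6.77%
E(R) = R_f + β × MRP = 2.05% + 2.0898 × 6.77% = 16.20%

16.20%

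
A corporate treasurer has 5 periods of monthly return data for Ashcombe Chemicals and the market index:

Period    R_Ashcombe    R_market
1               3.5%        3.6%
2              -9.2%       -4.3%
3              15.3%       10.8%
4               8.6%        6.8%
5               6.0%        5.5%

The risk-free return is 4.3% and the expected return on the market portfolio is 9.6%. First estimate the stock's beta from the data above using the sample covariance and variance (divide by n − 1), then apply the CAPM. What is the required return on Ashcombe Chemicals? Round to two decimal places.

12.85%

Mean R_i = (3.5 − 9.2 + 15.3 + 8.6 + 6.0) / 5 = 4.8400%
Mean R_m = (3.6 − 4.3 + 10.8 + 6.8 + 5.5) / 5 = 4.4800%
Σ(R_i − R̄_i)(R_m − R̄_m) = 200.4640  ⇒  Cov = 200.4640 / 4 = 50.1160
Σ(R_m − R̄_m)² = 124.2280  ⇒  Var(R_m) = 124.2280 / 4 = 31.0570
β = Cov / Var(R_m) = 50.1160 / 31.0570 = 1.6137
MRP = 9.6% − 4.3% = 5.30%
E(R) = R_f + β × MRP = 4.3% + 1.6137 × 5.3% = 12.85%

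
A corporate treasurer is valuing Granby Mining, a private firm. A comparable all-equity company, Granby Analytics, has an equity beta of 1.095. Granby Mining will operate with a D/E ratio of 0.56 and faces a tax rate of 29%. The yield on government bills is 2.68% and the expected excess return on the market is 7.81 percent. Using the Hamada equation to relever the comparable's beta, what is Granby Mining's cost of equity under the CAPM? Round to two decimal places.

14.63%

β_L = β_U × [1 + (1 − t)(D/E)] = 1.095 × [1 + (1 − 0.29) × 0.56]
    = 1.095 × [1 + 0.71 × 0.56] = 1.095 × 1.3976 = 1.5304
E(R) = R_f + β_L × MRP = 2.68% + 1.5304 × 7.81% = 14.63%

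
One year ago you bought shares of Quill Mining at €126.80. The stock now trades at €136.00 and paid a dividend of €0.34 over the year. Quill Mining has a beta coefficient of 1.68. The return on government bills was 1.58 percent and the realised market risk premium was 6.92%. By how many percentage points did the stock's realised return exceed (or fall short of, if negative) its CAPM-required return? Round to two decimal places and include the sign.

-5.68%

Realised HPR = (P1 + D1 − P0) / P0 = (136.00 + 0.34 − 126.80) / 126.80 = 9.54 / 126.80 = 7.5237%
CAPM required = R_f + β·MRP = 1.58% + 1.68 × 6.92% = 13.2056%
α = realised − required = 7.5237% − 13.2056% = -5.68%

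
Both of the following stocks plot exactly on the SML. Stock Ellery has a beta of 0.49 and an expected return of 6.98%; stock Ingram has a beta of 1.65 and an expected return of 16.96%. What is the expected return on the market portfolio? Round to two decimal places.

11.37%

Both satisfy E(R) = R_f + β·MRP, so the slope of the SML is
MRP = (16.96% − 6.98%) / (1.65 − 0.49) = 9.98% / 1.16 = 8.6034%
R_f = E(R_Ellery) − β_Ellery·MRP = 6.98% − 0.49 × 8.6034% = 2.7643%
E(R_m) = R_f + MRP = 2.7643% + 8.6034% = 11.37%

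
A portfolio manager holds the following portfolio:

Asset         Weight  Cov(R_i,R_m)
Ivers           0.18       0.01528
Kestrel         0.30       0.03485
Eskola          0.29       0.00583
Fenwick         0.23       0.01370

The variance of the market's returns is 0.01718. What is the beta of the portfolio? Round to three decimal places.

1.050

β_Ivers = 0.01528 / 0.01718 = 0.8894
β_Kestrel = 0.03485 / 0.01718 = 2.0285
β_Eskola = 0.00583 / 0.01718 = 0.3393
β_Fenwick = 0.01370 / 0.01718 = 0.7974
β_P = Σ w_i β_i = 0.18×0.8894 + 0.30×2.0285 + 0.29×0.3393 + 0.23×0.7974 = 1.0504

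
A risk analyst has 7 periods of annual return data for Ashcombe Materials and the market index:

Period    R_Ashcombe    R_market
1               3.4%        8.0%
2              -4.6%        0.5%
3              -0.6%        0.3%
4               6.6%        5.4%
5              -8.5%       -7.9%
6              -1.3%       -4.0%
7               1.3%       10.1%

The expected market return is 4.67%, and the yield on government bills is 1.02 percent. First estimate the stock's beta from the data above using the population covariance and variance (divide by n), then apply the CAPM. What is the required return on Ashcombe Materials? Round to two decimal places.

3.23%

Mean R_i = (3.4 − 4.6 − 0.6 + 6.6 − 8.5 − 1.3 + 1.3) / 7 = -0.5286%
Mean R_m = (8.0 + 0.5 + 0.3 + 5.4 − 7.9 − 4.0 + 10.1) / 7 = 1.7714%
Σ(R_i − R̄_i)(R_m − R̄_m) = 152.3943  ⇒  Cov = 152.3943 / 7 = 21.7706
Σ(R_m − R̄_m)² = 251.9543  ⇒  Var(R_m) = 251.9543 / 7 = 35.9935
β = Cov / Var(R_m) = 21.7706 / 35.9935 = 0.6048
MRP = 4.67% − 1.02% = 3.65%
E(R) = R_f + β × MRP = 1.02% + 0.6048 × 3.65% = 3.23%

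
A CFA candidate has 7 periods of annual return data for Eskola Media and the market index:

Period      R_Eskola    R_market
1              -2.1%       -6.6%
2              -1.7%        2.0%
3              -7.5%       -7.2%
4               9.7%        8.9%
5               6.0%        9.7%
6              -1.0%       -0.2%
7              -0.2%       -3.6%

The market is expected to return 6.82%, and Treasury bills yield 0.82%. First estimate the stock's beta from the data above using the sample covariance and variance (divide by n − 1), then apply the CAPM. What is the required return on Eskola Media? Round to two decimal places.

Mean R_i = (-2.1 − 1.7 − 7.5 + 9.7 + 6.0 − 1.0 − 0.2) / 7 = 0.4571%
Mean R_m = (-6.6 + 2.0 − 7.2 + 8.9 + 9.7 − 0.2 − 3.6) / 7 = 0.4286%
Σ(R_i − R̄_i)(R_m − R̄_m) = 208.5386  ⇒  Cov = 208.5386 / 6 = 34.7564
Σ(R_m − R̄_m)² = 284.4143  ⇒  Var(R_m) = 284.4143 / 6 = 47.4024
β = Cov / Var(R_m) = 34.7564 / 47.4024 = 0.7332
MRP = 6.82% − 0.82% = 6.00%
E(R) = R_f + β × MRP = 0.82% + 0.7332 × 6.00% = 5.22%

5.22%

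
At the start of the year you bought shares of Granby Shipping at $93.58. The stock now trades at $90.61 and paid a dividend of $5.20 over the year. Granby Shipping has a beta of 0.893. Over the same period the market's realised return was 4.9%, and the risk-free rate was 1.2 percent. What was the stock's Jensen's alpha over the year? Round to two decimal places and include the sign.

Realised HPR = (P1 + D1 − P0) / P0 = (90.61 + 5.20 − 93.58) / 93.58 = 2.23 / 93.58 = 2.3830%
MRP = 4.9% − 1.2% = 3.70%
CAPM required = R_f + β·MRP = 1.2% + 0.893 × 3.7% = 4.5041%
α = realised − required = 2.3830% − 4.5041% = -2.12%

-2.12%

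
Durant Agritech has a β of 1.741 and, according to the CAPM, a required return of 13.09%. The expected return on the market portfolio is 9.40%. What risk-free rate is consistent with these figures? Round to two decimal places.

4.42%

E(R) = R_f + β(E(R_m) − R_f) = R_f(1 − β) + β·E(R_m)
13.09% = R_f × (1 − 1.741) + 1.741 × 9.40%
13.09% = R_f × -0.741 + 16.36540%
R_f = (13.09% − 16.36540%) / -0.741 = 4.42%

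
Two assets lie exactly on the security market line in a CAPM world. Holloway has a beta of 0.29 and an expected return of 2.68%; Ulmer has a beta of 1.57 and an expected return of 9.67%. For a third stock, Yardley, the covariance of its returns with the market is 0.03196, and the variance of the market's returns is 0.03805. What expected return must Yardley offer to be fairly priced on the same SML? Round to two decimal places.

5.68%

MRP = (9.67% − 2.68%) / (1.57 − 0.29) = 5.4609%
R_f = 2.68% − 0.29 × 5.4609% = 1.0963%
β_Yardley = Cov / Var(R_m) = 0.03196 / 0.03805 = 0.8399
E(R_Yardley) = R_f + β × MRP = 1.0963% + 0.8399 × 5.4609% = 5.68%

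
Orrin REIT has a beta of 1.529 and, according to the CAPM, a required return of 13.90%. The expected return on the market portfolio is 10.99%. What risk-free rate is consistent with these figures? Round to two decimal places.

E(R) = R_f + β(E(R_m) − R_f) = R_f(1 − β) + β·E(R_m)
13.90% = R_f × (1 − 1.529) + 1.529 × 10.99%
13.90% = R_f × -0.529 + 16.80371%
R_f = (13.90% − 16.80371%) / -0.529 = 5.49%

5.49%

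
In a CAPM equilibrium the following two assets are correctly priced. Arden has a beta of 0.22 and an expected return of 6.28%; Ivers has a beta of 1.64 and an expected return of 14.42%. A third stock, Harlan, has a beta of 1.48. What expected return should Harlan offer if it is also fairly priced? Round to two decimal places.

13.50%

MRP (SML slope) = (14.42% − 6.28%) / (1.64 − 0.22) = 8.14% / 1.42 = 5.7324%
R_f (intercept) = 6.28% − 0.22 × 5.7324% = 5.0189%
E(R_Harlan) = R_f + β × MRP = 5.0189% + 1.48 × 5.7324% = 13.50%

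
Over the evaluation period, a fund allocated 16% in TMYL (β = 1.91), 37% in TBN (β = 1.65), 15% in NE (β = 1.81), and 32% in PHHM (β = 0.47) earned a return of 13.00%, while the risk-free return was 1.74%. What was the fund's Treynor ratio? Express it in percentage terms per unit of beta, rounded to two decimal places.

8.42%

β_P = 0.16×1.91 + 0.37×1.65 + 0.15×1.81 + 0.32×0.47 = 1.3380
Treynor = (R_P − R_f) / β_P = (13.00% − 1.74%) / 1.3380 = 11.26% / 1.3380 = 8.42%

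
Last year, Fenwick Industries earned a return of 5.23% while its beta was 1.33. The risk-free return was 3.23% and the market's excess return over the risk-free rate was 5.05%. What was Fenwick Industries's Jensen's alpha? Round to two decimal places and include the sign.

CAPM benchmark = R_f + β(R_m − R_f) = 3.23% + 1.33 × 5.05% = 9.9465%
α = actual − benchmark = 5.23% − 9.9465% = -4.72%

-4.72%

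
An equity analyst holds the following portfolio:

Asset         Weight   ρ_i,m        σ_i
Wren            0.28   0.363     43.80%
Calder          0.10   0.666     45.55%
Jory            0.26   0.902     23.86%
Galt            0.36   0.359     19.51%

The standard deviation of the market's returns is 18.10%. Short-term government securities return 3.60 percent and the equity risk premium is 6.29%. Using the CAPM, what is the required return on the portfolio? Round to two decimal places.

9.02%

β_Wren = 0.363 × 43.80% / 18.10% = 0.8784
β_Calder = 0.666 × 45.55% / 18.10% = 1.6760
β_Jory = 0.902 × 23.86% / 18.10% = 1.1890
β_Galt = 0.359 × 19.51% / 18.10% = 0.3870
β_P = Σ w_i β_i = 0.28×0.8784 + 0.10×1.6760 + 0.26×1.1890 + 0.36×0.3870 = 0.8620
E(R_P) = R_f + β_P × MRP = 3.60% + 0.8620 × 6.29% = 9.02%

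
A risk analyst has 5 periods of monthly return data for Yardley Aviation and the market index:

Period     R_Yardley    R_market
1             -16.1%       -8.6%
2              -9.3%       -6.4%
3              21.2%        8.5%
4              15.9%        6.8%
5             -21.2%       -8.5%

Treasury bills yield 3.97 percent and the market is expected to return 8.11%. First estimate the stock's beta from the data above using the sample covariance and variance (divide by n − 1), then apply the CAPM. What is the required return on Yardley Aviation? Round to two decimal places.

13.19%

Mean R_i = (-16.1 − 9.3 + 21.2 + 15.9 − 21.2) / 5 = -1.9000%
Mean R_m = (-8.6 − 6.4 + 8.5 + 6.8 − 8.5) / 5 = -1.6400%
Σ(R_i − R̄_i)(R_m − R̄_m) = 650.9200  ⇒  Cov = 650.9200 / 4 = 162.7300
Σ(R_m − R̄_m)² = 292.2120  ⇒  Var(R_m) = 292.2120 / 4 = 73.0530
β = Cov / Var(R_m) = 162.7300 / 73.0530 = 2.2276
MRP = 8.11% − 3.97% = 4.14%
E(R) = R_f + β × MRP = 3.97% + 2.2276 × 4.14% = 13.19%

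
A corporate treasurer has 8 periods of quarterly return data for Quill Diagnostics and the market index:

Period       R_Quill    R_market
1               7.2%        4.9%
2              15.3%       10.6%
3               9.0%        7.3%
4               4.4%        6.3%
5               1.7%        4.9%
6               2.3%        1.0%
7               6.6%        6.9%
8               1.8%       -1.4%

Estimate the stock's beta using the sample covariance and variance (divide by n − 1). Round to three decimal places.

1.011

Mean R_i = (7.2 + 15.3 + 9.0 + 4.4 + 1.7 + 2.3 + 6.6 + 1.8) / 8 = 6.0375%
Mean R_m = (4.9 + 10.6 + 7.3 + 6.3 + 4.9 + 1.0 + 6.9 − 1.4) / 8 = 5.0625%
Σ(R_i − R̄_i)(R_m − R̄_m) = 100.0113  ⇒  Cov = 100.0113 / 7 = 14.2873
Σ(R_m − R̄_m)² = 98.8988  ⇒  Var(R_m) = 98.8988 / 7 = 14.1284
β = Cov / Var(R_m) = 14.2873 / 14.1284 = 1.0112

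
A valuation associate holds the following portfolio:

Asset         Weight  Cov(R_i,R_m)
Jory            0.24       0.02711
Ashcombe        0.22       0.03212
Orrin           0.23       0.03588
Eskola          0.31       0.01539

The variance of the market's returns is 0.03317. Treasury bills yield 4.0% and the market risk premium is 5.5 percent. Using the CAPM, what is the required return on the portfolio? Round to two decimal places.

8.41%

β_Jory = 0.02711 / 0.03317 = 0.8173
β_Ashcombe = 0.03212 / 0.03317 = 0.9683
β_Orrin = 0.03588 / 0.03317 = 1.0817
β_Eskola = 0.01539 / 0.03317 = 0.4640
β_P = Σ w_i β_i = 0.24×0.8173 + 0.22×0.9683 + 0.23×1.0817 + 0.31×0.4640 = 0.8018
E(R_P) = R_f + β_P × MRP = 4.0% + 0.8018 × 5.5% = 8.41%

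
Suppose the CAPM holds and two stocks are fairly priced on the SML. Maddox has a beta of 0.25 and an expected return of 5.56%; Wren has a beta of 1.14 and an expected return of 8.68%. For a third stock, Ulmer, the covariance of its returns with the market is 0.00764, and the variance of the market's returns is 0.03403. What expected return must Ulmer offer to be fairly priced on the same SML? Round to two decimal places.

MRP = (8.68% − 5.56%) / (1.14 − 0.25) = 3.5056%
R_f = 5.56% − 0.25 × 3.5056% = 4.6836%
β_Ulmer = Cov / Var(R_m) = 0.00764 / 0.03403 = 0.2245
E(R_Ulmer) = R_f + β × MRP = 4.6836% + 0.2245 × 3.5056% = 5.47%

5.47%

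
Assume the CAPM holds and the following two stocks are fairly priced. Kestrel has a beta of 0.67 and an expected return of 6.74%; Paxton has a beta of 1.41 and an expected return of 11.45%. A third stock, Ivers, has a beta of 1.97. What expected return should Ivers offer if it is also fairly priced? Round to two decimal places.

15.01%

MRP (SML slope) = (11.45% − 6.74%) / (1.41 − 0.67) = 4.71% / 0.74 = 6.3649%
R_f (intercept) = 6.74% − 0.67 × 6.3649% = 2.4755%
E(R_Ivers) = R_f + β × MRP = 2.4755% + 1.97 × 6.3649% = 15.01%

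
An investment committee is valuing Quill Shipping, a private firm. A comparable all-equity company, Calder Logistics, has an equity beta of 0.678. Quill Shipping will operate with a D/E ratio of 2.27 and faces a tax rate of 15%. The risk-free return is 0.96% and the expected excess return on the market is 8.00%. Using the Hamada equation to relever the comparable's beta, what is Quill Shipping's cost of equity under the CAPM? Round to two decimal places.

16.85%

β_L = β_U × [1 + (1 − t)(D/E)] = 0.678 × [1 + (1 − 0.15) × 2.27]
    = 0.678 × [1 + 0.85 × 2.27] = 0.678 × 2.9295 = 1.9862
E(R) = R_f + β_L × MRP = 0.96% + 1.9862 × 8.00% = 16.85%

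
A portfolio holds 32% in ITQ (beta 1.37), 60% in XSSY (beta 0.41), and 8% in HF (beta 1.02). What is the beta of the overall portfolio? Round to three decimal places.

0.766

β_P = Σ w_i β_i = 0.32×1.37 + 0.60×0.41 + 0.08×1.02 = 0.7660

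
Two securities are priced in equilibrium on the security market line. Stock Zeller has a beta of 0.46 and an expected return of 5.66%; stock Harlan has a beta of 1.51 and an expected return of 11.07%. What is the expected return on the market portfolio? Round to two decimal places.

8.44%

Both satisfy E(R) = R_f + β·MRP, so the slope of the SML is
MRP = (11.07% − 5.66%) / (1.51 − 0.46) = 5.41% / 1.05 = 5.1524%
R_f = E(R_Zeller) − β_Zeller·MRP = 5.66% − 0.46 × 5.1524% = 3.2899%
E(R_m) = R_f + MRP = 3.2899% + 5.1524% = 8.44%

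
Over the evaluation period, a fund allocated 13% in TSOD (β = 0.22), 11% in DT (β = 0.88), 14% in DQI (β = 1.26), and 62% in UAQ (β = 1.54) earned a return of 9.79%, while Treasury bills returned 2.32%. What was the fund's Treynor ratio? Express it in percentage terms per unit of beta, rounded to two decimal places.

β_P = 0.13×0.22 + 0.11×0.88 + 0.14×1.26 + 0.62×1.54 = 1.2566
Treynor = (R_P − R_f) / β_P = (9.79% − 2.32%) / 1.2566 = 7.47% / 1.2566 = 5.94%

5.94%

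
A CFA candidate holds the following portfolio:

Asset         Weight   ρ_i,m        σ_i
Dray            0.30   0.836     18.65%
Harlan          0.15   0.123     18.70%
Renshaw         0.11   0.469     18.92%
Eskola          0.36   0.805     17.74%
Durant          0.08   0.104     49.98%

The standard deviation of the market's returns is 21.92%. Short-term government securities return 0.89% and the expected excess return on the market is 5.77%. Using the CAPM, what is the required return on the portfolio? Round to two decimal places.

3.93%

β_Dray = 0.836 × 18.65% / 21.92% = 0.7113
β_Harlan = 0.123 × 18.70% / 21.92% = 0.1049
β_Renshaw = 0.469 × 18.92% / 21.92% = 0.4048
β_Eskola = 0.805 × 17.74% / 21.92% = 0.6515
β_Durant = 0.104 × 49.98% / 21.92% = 0.2371
β_P = Σ w_i β_i = 0.30×0.7113 + 0.15×0.1049 + 0.11×0.4048 + 0.36×0.6515 + 0.08×0.2371 = 0.5272
E(R_P) = R_f + β_P × MRP = 0.89% + 0.5272 × 5.77% = 3.93%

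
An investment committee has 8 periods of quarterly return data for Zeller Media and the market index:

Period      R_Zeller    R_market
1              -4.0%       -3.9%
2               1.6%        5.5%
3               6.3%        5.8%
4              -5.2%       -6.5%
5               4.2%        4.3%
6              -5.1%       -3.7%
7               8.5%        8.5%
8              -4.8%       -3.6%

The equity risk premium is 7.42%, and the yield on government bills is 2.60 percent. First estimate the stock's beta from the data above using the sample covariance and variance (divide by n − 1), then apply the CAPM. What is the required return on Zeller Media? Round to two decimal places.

Mean R_i = (-4.0 + 1.6 + 6.3 − 5.2 + 4.2 − 5.1 + 8.5 − 4.8) / 8 = 0.1875%
Mean R_m = (-3.9 + 5.5 + 5.8 − 6.5 + 4.3 − 3.7 + 8.5 − 3.6) / 8 = 0.8000%
Σ(R_i − R̄_i)(R_m − R̄_m) = 220.0000  ⇒  Cov = 220.0000 / 7 = 31.4286
Σ(R_m − R̄_m)² = 233.6200  ⇒  Var(R_m) = 233.6200 / 7 = 33.3743
β = Cov / Var(R_m) = 31.4286 / 33.3743 = 0.9417
E(R) = R_f + β × MRP = 2.60% + 0.9417 × 7.42% = 9.59%

9.59%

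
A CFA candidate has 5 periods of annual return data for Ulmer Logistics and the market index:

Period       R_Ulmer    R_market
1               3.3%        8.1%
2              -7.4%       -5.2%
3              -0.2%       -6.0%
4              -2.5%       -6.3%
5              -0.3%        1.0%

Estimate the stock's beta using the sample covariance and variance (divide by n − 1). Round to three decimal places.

0.451

Mean R_i = (3.3 − 7.4 − 0.2 − 2.5 − 0.3) / 5 = -1.4200%
Mean R_m = (8.1 − 5.2 − 6.0 − 6.3 + 1.0) / 5 = -1.6800%
Σ(R_i − R̄_i)(R_m − R̄_m) = 69.9320  ⇒  Cov = 69.9320 / 4 = 17.4830
Σ(R_m − R̄_m)² = 155.2280  ⇒  Var(R_m) = 155.2280 / 4 = 38.8070
β = Cov / Var(R_m) = 17.4830 / 38.8070 = 0.4505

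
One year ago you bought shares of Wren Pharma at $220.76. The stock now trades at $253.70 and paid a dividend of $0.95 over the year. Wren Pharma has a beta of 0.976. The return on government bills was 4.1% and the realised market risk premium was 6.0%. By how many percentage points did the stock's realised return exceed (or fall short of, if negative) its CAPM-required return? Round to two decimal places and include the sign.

Realised HPR = (P1 + D1 − P0) / P0 = (253.70 + 0.95 − 220.76) / 220.76 = 33.89 / 220.76 = 15.3515%
CAPM required = R_f + β·MRP = 4.1% + 0.976 × 6.0% = 9.9560%
α = realised − required = 15.3515% − 9.9560% = +5.40%

+5.40%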